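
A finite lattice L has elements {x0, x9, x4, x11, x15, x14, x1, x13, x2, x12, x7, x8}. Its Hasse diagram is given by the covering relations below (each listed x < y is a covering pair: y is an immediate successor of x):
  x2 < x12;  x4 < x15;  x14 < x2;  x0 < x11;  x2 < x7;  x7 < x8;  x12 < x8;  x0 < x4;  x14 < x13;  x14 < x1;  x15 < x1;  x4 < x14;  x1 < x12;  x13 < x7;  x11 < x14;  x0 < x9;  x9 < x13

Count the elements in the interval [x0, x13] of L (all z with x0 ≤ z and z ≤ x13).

6

The interval [x0, x13] = {x0, x11, x13, x14, x4, x9}, which has 6 elements.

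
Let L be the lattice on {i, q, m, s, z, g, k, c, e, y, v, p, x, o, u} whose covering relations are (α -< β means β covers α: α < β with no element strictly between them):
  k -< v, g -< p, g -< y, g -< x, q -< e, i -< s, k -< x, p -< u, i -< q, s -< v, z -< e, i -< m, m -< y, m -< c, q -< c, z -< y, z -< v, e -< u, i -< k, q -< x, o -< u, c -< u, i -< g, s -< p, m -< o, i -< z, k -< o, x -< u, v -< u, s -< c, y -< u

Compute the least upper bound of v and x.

u

Common upper bounds of {v, x}: u.
The least among these is u.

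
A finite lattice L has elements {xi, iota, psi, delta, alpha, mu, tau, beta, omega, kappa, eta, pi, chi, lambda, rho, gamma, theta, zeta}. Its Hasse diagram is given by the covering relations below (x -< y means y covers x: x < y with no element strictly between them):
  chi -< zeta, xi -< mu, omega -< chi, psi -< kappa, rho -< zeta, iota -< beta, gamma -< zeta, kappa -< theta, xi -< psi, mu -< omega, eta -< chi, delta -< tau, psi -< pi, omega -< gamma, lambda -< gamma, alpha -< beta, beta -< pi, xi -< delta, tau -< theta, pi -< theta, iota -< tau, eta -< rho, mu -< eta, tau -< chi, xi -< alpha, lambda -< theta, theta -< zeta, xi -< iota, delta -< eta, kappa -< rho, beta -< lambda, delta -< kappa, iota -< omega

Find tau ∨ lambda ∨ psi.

Common upper bounds of {tau, lambda, psi}: theta, zeta.
The least among these is theta.

theta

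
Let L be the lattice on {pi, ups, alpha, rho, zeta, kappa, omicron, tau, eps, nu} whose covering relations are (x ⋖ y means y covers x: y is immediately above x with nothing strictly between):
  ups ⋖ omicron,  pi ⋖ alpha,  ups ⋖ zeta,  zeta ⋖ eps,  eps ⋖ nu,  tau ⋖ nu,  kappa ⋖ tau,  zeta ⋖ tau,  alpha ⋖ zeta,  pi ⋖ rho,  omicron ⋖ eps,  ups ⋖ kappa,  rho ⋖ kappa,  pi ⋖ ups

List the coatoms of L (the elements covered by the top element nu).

eps, tau

The coatoms are exactly the elements covered by nu: eps, tau.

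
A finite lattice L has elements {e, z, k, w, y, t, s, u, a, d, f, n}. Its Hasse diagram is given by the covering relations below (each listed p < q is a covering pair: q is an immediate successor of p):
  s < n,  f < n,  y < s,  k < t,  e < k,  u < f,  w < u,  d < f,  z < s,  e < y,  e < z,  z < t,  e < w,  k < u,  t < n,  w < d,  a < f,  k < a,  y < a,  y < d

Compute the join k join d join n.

n

Common upper bounds of {k, d, n}: n.
The least among these is n.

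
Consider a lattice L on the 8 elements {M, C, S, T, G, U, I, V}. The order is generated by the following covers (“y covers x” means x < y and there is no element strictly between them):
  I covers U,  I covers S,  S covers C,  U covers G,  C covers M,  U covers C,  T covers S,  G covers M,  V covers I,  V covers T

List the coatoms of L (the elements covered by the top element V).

The coatoms are exactly the elements covered by V: I, T.

I, T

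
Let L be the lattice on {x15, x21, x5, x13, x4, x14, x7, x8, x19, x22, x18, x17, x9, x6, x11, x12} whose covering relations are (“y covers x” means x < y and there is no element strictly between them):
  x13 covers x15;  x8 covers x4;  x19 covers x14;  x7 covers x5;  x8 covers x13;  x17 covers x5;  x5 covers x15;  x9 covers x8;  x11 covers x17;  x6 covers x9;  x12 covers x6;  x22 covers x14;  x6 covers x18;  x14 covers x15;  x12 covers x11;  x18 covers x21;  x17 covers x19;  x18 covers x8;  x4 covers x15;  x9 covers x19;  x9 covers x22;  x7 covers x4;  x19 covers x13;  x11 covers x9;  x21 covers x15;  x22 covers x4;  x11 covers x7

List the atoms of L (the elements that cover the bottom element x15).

x13, x14, x21, x4, x5

The atoms are exactly the elements that cover x15: x13, x14, x21, x4, x5.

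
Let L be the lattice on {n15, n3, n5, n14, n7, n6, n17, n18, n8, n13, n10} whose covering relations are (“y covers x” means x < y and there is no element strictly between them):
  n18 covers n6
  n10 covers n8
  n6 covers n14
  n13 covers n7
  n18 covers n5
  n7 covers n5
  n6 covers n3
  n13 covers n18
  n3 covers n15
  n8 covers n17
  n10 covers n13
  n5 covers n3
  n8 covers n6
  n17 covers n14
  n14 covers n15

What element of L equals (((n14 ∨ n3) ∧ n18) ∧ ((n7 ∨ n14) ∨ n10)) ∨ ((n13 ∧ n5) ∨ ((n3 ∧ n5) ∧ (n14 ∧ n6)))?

n18

n14 ∨ n3 = n6
n6 ∧ n18 = n6
n7 ∨ n14 = n13
n13 ∨ n10 = n10
n6 ∧ n10 = n6
n13 ∧ n5 = n5
n3 ∧ n5 = n3
n14 ∧ n6 = n14
n3 ∧ n14 = n15
n5 ∨ n15 = n5
n6 ∨ n5 = n18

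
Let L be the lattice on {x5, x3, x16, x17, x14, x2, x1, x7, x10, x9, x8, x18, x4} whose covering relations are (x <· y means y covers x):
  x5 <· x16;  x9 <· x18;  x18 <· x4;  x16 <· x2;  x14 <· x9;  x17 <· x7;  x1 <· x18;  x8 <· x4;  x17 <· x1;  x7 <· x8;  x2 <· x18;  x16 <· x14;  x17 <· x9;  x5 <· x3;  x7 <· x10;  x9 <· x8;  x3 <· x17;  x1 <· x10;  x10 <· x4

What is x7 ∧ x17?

x17

Common lower bounds of {x7, x17}: x17, x3, x5.
The greatest among these is x17.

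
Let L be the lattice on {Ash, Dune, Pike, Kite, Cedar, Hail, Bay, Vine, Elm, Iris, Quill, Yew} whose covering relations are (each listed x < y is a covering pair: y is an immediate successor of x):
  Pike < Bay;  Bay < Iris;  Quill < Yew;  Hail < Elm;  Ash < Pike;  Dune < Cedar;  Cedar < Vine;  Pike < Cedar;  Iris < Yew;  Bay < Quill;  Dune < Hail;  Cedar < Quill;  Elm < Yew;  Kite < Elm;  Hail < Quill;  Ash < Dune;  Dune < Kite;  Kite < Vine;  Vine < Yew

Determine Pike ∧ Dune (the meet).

Common lower bounds of {Pike, Dune}: Ash.
The greatest among these is Ash.

Ash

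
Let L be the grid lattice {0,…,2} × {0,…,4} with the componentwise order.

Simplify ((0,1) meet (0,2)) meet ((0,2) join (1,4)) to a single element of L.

(0,1) ∧ (0,2) = (0,1)
(0,2) ∨ (1,4) = (1,4)
(0,1) ∧ (1,4) = (0,1)

(0,1)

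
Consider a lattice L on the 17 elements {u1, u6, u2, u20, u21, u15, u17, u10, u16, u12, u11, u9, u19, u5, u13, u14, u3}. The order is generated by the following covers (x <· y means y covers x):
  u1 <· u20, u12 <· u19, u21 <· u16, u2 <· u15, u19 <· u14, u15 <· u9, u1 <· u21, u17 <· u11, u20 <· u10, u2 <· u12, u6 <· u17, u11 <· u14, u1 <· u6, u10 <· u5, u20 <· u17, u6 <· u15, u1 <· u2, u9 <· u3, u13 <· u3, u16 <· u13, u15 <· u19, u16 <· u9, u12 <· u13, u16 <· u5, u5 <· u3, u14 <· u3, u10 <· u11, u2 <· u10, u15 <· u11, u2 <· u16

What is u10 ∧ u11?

Common lower bounds of {u10, u11}: u1, u10, u2, u20.
The greatest among these is u10.

u10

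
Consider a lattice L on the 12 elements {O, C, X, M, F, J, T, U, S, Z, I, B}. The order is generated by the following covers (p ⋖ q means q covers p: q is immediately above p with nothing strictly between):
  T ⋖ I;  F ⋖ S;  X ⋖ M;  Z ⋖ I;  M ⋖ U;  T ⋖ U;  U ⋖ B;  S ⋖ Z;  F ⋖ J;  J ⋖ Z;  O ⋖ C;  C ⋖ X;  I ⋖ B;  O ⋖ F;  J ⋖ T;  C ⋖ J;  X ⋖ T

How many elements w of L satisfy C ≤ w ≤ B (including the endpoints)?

The interval [C, B] = {B, C, I, J, M, T, U, X, Z}, which has 9 elements.

9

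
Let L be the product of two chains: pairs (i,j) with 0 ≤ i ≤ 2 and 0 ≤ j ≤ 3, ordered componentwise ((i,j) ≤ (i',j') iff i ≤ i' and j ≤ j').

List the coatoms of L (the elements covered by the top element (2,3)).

(1,3), (2,2)

The coatoms are exactly the elements covered by (2,3): (1,3), (2,2).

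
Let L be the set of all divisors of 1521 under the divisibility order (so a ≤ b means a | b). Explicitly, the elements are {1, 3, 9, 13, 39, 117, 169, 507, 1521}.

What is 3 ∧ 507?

In the divisibility order, the meet is the greatest common divisor: gcd(3, 507) = 3.

3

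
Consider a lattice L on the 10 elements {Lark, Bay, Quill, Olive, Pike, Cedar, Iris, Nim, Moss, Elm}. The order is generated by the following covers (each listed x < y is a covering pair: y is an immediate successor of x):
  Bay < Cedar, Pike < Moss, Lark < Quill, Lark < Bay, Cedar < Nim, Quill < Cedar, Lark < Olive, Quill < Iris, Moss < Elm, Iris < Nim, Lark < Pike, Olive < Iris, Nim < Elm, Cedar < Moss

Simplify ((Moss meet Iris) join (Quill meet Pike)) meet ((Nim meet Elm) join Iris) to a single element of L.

Moss ∧ Iris = Quill
Quill ∧ Pike = Lark
Quill ∨ Lark = Quill
Nim ∧ Elm = Nim
Nim ∨ Iris = Nim
Quill ∧ Nim = Quill

Quill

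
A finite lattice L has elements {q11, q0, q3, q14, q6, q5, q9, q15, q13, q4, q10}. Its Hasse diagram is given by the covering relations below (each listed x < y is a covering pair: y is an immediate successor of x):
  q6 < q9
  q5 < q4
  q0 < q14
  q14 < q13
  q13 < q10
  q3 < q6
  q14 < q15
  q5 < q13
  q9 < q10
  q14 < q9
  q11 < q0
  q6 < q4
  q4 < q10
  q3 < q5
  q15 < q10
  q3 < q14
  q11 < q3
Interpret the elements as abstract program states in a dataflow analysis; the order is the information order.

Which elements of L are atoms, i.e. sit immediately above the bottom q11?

The atoms are exactly the elements that cover q11: q0, q3.

q0, q3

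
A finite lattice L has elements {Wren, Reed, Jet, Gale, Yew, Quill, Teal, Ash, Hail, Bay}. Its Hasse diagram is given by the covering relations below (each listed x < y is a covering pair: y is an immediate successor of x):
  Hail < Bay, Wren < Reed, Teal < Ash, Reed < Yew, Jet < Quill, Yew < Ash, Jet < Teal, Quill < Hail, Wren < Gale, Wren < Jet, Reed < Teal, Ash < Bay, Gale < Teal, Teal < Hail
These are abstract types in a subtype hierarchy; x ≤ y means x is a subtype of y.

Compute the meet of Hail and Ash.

Common lower bounds of {Hail, Ash}: Gale, Jet, Reed, Teal, Wren.
The greatest among these is Teal.

Teal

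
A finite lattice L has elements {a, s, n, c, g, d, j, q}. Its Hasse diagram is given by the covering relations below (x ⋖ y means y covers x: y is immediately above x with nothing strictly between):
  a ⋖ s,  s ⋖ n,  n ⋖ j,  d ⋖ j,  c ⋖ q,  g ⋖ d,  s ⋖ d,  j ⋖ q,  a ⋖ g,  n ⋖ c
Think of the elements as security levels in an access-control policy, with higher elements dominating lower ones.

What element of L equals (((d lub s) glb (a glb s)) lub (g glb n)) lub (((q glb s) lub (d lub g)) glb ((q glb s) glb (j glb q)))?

s

d ∨ s = d
a ∧ s = a
d ∧ a = a
g ∧ n = a
a ∨ a = a
q ∧ s = s
d ∨ g = d
s ∨ d = d
q ∧ s = s
j ∧ q = j
s ∧ j = s
d ∧ s = s
a ∨ s = s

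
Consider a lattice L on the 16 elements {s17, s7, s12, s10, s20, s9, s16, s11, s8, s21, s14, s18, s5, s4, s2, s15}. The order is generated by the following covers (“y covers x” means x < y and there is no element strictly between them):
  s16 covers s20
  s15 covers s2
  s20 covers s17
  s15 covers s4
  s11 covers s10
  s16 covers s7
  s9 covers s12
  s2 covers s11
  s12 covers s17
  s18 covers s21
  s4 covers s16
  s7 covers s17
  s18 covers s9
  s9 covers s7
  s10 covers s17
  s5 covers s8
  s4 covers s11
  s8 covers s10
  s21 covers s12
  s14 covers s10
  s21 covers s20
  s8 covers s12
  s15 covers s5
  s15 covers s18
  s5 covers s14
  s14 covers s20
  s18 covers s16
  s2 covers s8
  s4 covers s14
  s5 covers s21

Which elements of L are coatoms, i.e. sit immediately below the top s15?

The coatoms are exactly the elements covered by s15: s18, s2, s4, s5.

s18, s2, s4, s5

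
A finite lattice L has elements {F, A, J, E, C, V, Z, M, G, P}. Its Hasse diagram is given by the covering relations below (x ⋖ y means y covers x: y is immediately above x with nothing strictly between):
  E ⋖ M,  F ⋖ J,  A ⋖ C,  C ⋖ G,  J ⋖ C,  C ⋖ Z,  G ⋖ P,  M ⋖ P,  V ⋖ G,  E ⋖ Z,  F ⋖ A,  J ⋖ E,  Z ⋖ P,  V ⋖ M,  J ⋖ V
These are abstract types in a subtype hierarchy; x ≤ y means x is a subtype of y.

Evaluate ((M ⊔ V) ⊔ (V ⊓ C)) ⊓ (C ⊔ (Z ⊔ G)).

M ∨ V = M
V ∧ C = J
M ∨ J = M
Z ∨ G = P
C ∨ P = P
M ∧ P = M

M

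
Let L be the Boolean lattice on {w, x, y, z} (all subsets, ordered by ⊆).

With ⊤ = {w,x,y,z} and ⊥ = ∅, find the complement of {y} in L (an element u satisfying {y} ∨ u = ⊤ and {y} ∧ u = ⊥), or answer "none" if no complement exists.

{w,x,z}

Need u with {y} ∨ u = {w,x,y,z} and {y} ∧ u = ∅.
Checking each element gives: {w,x,z}.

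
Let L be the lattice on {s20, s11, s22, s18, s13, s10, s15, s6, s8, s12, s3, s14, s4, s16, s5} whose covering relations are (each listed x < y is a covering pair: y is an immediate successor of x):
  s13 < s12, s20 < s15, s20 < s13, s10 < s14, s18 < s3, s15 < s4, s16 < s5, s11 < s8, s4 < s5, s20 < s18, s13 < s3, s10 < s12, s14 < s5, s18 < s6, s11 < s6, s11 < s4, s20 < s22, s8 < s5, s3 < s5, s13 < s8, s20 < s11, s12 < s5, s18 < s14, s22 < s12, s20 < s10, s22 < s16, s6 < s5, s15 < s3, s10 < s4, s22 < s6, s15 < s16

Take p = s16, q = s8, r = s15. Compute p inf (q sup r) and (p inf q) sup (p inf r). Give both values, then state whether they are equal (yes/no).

q sup r = s5, so p inf (q sup r) = s16 inf s5 = s16.
p inf q = s20 and p inf r = s15, so (p inf q) sup (p inf r) = s20 sup s15 = s15.
Equal: no.

s16; s15; no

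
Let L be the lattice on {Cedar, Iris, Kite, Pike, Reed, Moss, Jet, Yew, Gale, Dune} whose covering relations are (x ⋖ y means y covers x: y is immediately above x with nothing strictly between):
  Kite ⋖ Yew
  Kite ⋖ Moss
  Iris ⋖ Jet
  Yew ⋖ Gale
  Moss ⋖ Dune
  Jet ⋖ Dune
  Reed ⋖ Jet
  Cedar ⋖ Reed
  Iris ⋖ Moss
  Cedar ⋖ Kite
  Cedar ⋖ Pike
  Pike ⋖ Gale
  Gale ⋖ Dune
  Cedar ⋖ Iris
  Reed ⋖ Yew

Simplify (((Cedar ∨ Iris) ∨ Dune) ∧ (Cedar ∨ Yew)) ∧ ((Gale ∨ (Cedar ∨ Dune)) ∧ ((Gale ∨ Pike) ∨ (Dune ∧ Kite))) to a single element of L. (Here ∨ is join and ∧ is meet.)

Cedar ∨ Iris = Iris
Iris ∨ Dune = Dune
Cedar ∨ Yew = Yew
Dune ∧ Yew = Yew
Cedar ∨ Dune = Dune
Gale ∨ Dune = Dune
Gale ∨ Pike = Gale
Dune ∧ Kite = Kite
Gale ∨ Kite = Gale
Dune ∧ Gale = Gale
Yew ∧ Gale = Yew

Yew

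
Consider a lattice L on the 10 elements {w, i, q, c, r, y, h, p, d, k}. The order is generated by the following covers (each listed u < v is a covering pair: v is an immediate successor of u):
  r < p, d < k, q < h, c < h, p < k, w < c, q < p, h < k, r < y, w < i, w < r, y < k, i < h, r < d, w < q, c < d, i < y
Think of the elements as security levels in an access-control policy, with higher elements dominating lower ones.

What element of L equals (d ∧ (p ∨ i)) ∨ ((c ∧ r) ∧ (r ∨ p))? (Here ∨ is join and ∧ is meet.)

p ∨ i = k
d ∧ k = d
c ∧ r = w
r ∨ p = p
w ∧ p = w
d ∨ w = d

d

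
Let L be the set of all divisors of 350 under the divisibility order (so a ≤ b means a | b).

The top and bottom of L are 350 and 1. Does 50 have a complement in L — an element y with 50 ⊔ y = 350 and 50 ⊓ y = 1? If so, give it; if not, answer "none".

7

Need y with 50 ∨ y = 350 and 50 ∧ y = 1.
Checking each element gives: 7.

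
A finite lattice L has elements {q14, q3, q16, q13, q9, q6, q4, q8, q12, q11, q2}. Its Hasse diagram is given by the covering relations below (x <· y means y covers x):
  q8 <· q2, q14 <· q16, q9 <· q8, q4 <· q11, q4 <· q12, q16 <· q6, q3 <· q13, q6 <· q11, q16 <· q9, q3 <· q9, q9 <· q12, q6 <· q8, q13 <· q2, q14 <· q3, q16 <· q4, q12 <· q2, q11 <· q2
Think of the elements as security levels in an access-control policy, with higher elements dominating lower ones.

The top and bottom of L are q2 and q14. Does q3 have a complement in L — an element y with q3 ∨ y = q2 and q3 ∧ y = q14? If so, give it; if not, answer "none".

Need y with q3 ∨ y = q2 and q3 ∧ y = q14.
Checking each element gives: q11.

q11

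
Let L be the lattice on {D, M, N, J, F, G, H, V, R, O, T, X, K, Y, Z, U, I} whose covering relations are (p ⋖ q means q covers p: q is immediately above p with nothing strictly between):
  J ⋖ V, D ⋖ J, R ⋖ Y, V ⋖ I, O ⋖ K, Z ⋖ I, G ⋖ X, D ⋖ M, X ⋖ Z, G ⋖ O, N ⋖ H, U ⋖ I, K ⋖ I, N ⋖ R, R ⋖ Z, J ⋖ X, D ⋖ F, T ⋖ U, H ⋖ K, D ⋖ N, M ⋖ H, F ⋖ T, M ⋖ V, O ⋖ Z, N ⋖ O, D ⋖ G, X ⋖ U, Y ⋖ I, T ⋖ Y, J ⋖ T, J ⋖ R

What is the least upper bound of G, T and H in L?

Common upper bounds of {G, T, H}: I.
The least among these is I.

I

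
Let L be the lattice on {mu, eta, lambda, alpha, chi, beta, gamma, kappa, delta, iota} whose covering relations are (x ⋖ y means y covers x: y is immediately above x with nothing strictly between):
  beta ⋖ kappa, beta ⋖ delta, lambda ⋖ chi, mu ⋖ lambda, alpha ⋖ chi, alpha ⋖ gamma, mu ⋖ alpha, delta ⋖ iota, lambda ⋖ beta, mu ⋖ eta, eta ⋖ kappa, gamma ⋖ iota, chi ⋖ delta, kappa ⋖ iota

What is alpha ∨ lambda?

chi

Common upper bounds of {alpha, lambda}: chi, delta, iota.
The least among these is chi.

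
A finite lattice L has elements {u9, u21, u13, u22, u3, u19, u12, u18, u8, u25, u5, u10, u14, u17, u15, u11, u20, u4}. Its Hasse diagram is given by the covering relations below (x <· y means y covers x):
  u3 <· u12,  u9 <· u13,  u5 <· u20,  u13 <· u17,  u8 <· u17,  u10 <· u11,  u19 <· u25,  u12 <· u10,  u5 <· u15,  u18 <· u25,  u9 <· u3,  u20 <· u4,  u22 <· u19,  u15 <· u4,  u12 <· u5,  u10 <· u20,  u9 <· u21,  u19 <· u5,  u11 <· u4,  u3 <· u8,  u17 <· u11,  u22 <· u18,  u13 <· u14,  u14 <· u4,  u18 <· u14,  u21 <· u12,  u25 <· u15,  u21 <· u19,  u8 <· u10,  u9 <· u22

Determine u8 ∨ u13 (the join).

u17

Common upper bounds of {u8, u13}: u11, u17, u4.
The least among these is u17.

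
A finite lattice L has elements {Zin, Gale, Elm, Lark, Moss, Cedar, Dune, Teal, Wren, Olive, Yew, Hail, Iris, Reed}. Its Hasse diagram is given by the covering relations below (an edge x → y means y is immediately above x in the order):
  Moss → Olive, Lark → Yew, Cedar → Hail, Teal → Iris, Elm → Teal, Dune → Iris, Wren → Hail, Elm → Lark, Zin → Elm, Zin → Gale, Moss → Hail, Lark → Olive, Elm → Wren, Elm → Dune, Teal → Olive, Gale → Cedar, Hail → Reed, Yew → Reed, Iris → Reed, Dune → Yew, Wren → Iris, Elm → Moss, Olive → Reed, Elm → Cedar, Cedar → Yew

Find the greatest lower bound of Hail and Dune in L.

Common lower bounds of {Hail, Dune}: Elm, Zin.
The greatest among these is Elm.

Elm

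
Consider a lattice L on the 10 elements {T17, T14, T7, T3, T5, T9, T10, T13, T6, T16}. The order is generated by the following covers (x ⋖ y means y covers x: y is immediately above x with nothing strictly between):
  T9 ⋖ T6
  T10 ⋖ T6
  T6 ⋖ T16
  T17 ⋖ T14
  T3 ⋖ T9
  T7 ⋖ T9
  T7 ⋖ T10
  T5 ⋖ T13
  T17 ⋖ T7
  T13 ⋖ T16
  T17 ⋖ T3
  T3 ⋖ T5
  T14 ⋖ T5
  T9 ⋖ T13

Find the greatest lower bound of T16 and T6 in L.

T6

Common lower bounds of {T16, T6}: T10, T17, T3, T6, T7, T9.
The greatest among these is T6.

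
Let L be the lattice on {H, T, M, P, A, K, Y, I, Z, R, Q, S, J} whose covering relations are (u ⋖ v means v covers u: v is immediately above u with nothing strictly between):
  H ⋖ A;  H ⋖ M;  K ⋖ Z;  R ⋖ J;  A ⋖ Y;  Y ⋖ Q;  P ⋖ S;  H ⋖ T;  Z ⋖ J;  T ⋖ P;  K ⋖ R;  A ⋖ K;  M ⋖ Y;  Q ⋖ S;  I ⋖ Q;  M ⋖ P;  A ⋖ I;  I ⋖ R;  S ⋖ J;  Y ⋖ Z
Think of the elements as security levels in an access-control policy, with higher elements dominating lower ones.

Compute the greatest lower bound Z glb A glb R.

Common lower bounds of {Z, A, R}: A, H.
The greatest among these is A.

A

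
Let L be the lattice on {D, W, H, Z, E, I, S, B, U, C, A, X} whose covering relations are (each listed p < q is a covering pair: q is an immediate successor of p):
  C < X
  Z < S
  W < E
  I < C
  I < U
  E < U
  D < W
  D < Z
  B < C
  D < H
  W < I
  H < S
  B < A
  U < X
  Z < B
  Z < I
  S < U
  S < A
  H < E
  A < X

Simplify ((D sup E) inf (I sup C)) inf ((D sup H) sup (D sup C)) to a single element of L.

D ∨ E = E
I ∨ C = C
E ∧ C = W
D ∨ H = H
D ∨ C = C
H ∨ C = X
W ∧ X = W

W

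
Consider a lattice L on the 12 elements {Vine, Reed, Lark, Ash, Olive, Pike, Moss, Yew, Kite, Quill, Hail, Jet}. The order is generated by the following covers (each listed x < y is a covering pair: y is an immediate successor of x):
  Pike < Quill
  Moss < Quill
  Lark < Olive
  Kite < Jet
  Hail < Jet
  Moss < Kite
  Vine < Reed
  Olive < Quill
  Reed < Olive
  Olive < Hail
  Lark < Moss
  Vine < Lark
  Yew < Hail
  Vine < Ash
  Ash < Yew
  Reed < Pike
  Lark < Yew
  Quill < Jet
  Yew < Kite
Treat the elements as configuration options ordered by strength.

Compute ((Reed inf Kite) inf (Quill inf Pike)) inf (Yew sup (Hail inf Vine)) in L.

Reed ∧ Kite = Vine
Quill ∧ Pike = Pike
Vine ∧ Pike = Vine
Hail ∧ Vine = Vine
Yew ∨ Vine = Yew
Vine ∧ Yew = Vine

Vine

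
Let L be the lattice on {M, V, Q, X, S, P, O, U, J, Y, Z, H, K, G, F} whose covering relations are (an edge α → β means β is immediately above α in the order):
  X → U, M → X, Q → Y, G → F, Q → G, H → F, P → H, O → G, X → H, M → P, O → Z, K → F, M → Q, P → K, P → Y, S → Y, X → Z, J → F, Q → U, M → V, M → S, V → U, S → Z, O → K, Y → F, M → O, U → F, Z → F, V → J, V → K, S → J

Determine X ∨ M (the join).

X

Common upper bounds of {X, M}: F, H, U, X, Z.
The least among these is X.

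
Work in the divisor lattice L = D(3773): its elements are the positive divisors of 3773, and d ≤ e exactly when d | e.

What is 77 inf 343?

7

In the divisibility order, the meet is the greatest common divisor: gcd(77, 343) = 7.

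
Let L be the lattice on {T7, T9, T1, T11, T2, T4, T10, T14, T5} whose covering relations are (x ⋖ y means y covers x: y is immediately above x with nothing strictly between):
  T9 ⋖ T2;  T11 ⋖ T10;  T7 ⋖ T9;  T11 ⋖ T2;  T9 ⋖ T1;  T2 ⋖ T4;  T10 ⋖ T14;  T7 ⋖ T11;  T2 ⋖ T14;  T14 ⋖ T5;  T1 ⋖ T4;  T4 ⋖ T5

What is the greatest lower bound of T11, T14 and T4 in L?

Common lower bounds of {T11, T14, T4}: T11, T7.
The greatest among these is T11.

T11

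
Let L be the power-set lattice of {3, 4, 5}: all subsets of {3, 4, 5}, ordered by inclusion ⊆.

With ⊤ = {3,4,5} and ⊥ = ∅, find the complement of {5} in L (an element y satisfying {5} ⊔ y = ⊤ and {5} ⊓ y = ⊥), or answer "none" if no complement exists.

Need y with {5} ∨ y = {3,4,5} and {5} ∧ y = ∅.
Checking each element gives: {3,4}.

{3,4}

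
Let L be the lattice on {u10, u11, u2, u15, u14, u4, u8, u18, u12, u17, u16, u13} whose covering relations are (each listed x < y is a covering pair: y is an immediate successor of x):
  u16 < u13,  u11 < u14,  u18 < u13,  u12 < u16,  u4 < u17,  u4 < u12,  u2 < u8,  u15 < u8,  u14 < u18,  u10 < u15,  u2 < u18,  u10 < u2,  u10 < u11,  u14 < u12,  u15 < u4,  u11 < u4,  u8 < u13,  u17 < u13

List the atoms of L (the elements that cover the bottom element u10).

The atoms are exactly the elements that cover u10: u11, u15, u2.

u11, u15, u2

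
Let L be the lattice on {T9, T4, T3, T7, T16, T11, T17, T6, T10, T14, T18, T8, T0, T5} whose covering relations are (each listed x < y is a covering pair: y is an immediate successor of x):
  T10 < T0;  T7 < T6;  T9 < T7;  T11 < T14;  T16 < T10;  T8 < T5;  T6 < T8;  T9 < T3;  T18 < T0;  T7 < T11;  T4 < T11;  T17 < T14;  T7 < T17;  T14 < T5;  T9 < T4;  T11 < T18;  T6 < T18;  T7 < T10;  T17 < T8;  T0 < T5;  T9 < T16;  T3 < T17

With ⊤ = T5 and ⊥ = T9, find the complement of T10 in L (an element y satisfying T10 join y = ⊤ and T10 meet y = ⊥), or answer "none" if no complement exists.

T3

Need y with T10 ∨ y = T5 and T10 ∧ y = T9.
Checking each element gives: T3.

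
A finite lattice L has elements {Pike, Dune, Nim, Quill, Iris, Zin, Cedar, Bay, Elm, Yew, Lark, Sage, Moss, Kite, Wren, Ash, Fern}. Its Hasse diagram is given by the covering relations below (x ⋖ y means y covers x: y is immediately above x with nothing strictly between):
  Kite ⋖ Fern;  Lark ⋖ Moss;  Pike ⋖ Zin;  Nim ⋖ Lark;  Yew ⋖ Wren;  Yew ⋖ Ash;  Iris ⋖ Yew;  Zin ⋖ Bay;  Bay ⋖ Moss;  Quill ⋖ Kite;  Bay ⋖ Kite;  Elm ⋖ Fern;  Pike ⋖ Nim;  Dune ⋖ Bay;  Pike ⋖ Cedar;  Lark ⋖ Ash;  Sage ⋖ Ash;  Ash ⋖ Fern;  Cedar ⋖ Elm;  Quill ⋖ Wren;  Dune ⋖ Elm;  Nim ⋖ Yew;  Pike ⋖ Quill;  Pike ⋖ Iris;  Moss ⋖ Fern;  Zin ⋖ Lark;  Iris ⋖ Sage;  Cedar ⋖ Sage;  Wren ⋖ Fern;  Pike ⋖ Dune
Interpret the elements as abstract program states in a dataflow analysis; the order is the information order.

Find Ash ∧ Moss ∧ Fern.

Common lower bounds of {Ash, Moss, Fern}: Lark, Nim, Pike, Zin.
The greatest among these is Lark.

Lark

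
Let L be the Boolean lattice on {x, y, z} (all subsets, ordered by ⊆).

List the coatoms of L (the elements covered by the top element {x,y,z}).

The coatoms are exactly the elements covered by {x,y,z}: {x,y}, {x,z}, {y,z}.

{x,y}, {x,z}, {y,z}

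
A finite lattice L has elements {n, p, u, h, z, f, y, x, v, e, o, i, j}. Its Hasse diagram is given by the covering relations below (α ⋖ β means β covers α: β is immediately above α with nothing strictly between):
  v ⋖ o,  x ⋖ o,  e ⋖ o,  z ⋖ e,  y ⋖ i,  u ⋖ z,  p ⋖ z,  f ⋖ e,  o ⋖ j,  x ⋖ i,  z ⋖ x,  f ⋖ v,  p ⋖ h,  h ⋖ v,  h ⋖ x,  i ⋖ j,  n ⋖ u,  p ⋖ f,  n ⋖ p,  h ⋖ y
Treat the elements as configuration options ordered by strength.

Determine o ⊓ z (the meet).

z

Common lower bounds of {o, z}: n, p, u, z.
The greatest among these is z.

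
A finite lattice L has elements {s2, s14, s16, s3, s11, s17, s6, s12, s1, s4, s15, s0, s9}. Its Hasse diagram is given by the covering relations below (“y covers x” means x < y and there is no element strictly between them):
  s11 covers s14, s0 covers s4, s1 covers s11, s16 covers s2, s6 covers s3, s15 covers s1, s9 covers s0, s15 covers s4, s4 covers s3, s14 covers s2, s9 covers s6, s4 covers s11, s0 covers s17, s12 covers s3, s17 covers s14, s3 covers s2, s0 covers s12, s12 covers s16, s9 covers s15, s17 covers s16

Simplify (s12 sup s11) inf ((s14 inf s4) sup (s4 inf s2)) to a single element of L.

s14

s12 ∨ s11 = s0
s14 ∧ s4 = s14
s4 ∧ s2 = s2
s14 ∨ s2 = s14
s0 ∧ s14 = s14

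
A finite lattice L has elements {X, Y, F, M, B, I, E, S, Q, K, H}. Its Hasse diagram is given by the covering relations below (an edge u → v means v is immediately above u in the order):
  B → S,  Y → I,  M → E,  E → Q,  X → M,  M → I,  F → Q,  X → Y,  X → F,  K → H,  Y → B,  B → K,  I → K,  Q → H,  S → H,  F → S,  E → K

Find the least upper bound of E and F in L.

Q

Common upper bounds of {E, F}: H, Q.
The least among these is Q.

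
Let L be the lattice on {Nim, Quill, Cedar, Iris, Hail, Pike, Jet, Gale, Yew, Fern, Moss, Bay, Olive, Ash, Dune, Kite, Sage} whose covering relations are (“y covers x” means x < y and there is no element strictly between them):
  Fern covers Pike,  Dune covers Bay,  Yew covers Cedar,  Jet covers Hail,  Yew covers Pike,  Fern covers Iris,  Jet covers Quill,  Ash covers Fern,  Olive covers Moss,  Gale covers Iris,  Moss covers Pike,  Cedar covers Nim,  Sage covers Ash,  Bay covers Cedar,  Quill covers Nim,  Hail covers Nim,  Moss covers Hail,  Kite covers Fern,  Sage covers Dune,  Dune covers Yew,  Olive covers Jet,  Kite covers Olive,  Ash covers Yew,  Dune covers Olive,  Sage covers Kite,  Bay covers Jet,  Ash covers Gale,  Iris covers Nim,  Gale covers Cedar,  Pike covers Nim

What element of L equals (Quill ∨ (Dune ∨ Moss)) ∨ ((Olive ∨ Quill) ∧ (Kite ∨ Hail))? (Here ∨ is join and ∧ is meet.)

Dune

Dune ∨ Moss = Dune
Quill ∨ Dune = Dune
Olive ∨ Quill = Olive
Kite ∨ Hail = Kite
Olive ∧ Kite = Olive
Dune ∨ Olive = Dune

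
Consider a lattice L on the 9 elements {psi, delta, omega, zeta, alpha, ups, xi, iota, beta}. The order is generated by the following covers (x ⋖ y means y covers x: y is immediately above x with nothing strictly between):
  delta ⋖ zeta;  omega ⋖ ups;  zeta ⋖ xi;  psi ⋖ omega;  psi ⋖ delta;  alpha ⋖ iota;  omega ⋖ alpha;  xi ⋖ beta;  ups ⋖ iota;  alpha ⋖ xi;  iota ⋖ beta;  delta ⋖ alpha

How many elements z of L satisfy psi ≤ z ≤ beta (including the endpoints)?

The interval [psi, beta] = {alpha, beta, delta, iota, omega, psi, ups, xi, zeta}, which has 9 elements.

9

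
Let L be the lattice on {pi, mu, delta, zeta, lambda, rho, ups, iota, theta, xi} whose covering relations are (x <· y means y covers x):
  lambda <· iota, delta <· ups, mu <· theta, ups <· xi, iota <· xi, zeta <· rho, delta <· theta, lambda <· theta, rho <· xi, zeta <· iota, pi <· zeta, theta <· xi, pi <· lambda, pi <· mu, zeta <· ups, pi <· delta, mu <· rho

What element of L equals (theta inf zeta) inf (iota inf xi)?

pi

theta ∧ zeta = pi
iota ∧ xi = iota
pi ∧ iota = pi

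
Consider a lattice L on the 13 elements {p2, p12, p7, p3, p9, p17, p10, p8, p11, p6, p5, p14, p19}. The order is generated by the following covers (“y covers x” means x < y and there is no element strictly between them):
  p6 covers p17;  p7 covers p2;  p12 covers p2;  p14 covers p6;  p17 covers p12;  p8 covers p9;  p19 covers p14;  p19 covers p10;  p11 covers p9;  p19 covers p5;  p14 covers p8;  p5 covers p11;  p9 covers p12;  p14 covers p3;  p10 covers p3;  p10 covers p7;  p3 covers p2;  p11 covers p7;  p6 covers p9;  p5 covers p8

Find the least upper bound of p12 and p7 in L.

p11

Common upper bounds of {p12, p7}: p11, p19, p5.
The least among these is p11.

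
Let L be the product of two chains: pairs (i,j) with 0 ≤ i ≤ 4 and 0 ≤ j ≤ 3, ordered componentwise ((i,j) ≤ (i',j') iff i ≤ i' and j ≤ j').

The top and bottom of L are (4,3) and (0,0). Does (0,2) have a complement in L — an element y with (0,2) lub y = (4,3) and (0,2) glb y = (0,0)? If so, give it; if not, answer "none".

For every candidate y, either (0,2) ∨ y ≠ (4,3) or (0,2) ∧ y ≠ (0,0); no complement exists.

none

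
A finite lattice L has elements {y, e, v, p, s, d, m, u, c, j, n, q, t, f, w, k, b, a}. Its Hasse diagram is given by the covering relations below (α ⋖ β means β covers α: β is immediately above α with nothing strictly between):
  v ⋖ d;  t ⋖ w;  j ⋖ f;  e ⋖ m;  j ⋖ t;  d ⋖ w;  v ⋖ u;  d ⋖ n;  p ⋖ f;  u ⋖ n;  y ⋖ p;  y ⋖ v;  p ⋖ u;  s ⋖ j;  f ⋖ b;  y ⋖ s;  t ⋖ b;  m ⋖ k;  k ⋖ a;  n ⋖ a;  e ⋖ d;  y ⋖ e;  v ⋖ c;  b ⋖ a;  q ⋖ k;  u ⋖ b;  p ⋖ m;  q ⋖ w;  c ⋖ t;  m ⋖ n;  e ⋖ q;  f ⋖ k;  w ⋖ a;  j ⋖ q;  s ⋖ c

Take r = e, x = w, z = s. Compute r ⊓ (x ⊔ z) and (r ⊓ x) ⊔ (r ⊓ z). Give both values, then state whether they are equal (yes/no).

x ⊔ z = w, so r ⊓ (x ⊔ z) = e ⊓ w = e.
r ⊓ x = e and r ⊓ z = y, so (r ⊓ x) ⊔ (r ⊓ z) = e ⊔ y = e.
Equal: yes.

e; e; yes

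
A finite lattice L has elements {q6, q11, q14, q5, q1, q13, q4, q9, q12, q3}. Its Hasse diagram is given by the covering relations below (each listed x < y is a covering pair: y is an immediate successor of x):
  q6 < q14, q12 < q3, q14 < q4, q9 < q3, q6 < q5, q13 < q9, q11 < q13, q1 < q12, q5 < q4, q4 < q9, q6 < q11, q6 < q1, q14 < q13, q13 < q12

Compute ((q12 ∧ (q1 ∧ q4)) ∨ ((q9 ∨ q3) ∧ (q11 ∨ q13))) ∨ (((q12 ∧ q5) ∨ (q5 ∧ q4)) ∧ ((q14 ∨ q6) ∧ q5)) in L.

q13

q1 ∧ q4 = q6
q12 ∧ q6 = q6
q9 ∨ q3 = q3
q11 ∨ q13 = q13
q3 ∧ q13 = q13
q6 ∨ q13 = q13
q12 ∧ q5 = q6
q5 ∧ q4 = q5
q6 ∨ q5 = q5
q14 ∨ q6 = q14
q14 ∧ q5 = q6
q5 ∧ q6 = q6
q13 ∨ q6 = q13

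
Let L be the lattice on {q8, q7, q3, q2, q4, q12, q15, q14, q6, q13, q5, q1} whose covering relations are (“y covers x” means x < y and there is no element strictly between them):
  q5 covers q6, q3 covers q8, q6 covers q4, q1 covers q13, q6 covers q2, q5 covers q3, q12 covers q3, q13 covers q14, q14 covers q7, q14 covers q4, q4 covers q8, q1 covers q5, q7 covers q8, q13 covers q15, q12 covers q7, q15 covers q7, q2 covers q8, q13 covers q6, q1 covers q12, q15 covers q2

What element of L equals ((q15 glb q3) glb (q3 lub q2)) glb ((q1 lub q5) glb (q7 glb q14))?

q8

q15 ∧ q3 = q8
q3 ∨ q2 = q5
q8 ∧ q5 = q8
q1 ∨ q5 = q1
q7 ∧ q14 = q7
q1 ∧ q7 = q7
q8 ∧ q7 = q8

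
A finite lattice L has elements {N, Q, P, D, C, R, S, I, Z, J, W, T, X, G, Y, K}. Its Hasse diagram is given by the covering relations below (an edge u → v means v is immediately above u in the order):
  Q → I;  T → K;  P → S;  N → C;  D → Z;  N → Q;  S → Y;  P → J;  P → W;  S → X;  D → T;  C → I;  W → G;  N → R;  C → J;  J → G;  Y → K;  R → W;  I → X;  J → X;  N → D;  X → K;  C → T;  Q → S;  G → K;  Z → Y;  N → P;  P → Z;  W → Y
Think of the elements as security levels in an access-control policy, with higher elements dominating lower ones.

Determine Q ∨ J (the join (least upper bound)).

Common upper bounds of {Q, J}: K, X.
The least among these is X.

X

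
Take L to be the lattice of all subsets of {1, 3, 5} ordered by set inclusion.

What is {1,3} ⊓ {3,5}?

Common lower bounds of {{1,3}, {3,5}}: {3}, ∅.
The greatest among these is {3}.

{3}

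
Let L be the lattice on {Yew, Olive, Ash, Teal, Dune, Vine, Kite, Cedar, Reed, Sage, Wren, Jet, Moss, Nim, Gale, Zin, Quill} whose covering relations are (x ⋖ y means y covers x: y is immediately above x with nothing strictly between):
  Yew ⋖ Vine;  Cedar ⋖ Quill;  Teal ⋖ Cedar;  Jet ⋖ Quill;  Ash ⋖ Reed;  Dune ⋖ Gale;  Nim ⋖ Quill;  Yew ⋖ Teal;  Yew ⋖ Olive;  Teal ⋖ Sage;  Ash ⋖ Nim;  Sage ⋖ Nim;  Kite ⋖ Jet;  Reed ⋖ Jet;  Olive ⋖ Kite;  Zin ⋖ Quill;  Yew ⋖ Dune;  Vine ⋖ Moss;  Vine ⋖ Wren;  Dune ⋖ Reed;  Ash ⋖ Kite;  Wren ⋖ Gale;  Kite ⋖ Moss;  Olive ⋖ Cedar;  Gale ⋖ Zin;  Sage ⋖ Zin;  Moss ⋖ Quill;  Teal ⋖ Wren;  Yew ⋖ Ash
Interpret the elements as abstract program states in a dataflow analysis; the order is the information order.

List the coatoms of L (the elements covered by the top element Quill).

Cedar, Jet, Moss, Nim, Zin

The coatoms are exactly the elements covered by Quill: Cedar, Jet, Moss, Nim, Zin.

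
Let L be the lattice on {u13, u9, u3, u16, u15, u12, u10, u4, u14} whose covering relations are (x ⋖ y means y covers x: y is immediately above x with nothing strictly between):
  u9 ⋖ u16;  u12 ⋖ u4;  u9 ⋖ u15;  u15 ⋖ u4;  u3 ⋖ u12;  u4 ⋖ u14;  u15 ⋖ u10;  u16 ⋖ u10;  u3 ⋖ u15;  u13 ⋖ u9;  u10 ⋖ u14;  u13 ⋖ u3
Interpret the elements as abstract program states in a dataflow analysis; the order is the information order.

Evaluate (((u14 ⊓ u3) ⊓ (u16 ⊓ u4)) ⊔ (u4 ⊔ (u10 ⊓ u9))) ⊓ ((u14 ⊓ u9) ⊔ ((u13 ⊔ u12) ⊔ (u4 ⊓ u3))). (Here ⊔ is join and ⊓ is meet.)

u4

u14 ∧ u3 = u3
u16 ∧ u4 = u9
u3 ∧ u9 = u13
u10 ∧ u9 = u9
u4 ∨ u9 = u4
u13 ∨ u4 = u4
u14 ∧ u9 = u9
u13 ∨ u12 = u12
u4 ∧ u3 = u3
u12 ∨ u3 = u12
u9 ∨ u12 = u4
u4 ∧ u4 = u4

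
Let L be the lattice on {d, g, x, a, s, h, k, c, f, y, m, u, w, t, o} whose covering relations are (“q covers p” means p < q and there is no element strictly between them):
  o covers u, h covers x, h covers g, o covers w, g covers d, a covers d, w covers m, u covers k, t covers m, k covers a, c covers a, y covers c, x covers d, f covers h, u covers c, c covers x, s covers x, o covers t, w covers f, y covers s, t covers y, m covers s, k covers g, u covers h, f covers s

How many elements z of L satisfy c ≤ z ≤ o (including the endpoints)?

The interval [c, o] = {c, o, t, u, y}, which has 5 elements.

5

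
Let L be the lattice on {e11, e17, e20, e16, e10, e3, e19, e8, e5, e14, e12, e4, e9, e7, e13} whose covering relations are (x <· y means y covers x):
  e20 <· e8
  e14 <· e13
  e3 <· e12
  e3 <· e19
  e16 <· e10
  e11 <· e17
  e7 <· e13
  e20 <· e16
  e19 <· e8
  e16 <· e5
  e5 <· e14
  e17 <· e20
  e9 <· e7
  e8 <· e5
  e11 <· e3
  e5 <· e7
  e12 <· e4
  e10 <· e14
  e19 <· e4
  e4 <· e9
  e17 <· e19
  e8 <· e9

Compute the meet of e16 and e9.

e20

Common lower bounds of {e16, e9}: e11, e17, e20.
The greatest among these is e20.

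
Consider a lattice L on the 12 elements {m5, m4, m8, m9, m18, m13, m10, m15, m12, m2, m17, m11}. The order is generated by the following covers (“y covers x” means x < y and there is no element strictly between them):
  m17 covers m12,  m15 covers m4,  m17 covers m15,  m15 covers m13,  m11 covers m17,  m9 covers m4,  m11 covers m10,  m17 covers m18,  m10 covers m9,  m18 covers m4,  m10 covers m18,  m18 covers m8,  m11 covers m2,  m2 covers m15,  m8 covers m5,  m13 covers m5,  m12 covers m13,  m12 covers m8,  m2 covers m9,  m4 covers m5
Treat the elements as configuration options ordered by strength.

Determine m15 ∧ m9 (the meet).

Common lower bounds of {m15, m9}: m4, m5.
The greatest among these is m4.

m4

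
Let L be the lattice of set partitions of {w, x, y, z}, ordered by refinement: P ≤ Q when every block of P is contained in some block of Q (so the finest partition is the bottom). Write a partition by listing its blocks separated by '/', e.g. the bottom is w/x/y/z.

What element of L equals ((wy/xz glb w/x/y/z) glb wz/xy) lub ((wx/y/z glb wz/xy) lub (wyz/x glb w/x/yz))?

w/x/yz

wy/xz ∧ w/x/y/z = w/x/y/z
w/x/y/z ∧ wz/xy = w/x/y/z
wx/y/z ∧ wz/xy = w/x/y/z
wyz/x ∧ w/x/yz = w/x/yz
w/x/y/z ∨ w/x/yz = w/x/yz
w/x/y/z ∨ w/x/yz = w/x/yz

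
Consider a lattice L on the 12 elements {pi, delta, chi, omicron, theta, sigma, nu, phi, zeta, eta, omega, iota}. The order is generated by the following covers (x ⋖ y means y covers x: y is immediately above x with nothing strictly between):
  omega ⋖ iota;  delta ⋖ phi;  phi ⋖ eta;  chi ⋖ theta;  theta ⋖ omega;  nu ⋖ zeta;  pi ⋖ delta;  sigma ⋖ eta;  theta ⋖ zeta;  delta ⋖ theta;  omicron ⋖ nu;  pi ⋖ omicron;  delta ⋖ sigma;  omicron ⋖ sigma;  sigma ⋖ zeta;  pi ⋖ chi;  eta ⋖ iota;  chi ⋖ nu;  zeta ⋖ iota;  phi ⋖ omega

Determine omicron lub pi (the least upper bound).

omicron

Common upper bounds of {omicron, pi}: eta, iota, nu, omicron, sigma, zeta.
The least among these is omicron.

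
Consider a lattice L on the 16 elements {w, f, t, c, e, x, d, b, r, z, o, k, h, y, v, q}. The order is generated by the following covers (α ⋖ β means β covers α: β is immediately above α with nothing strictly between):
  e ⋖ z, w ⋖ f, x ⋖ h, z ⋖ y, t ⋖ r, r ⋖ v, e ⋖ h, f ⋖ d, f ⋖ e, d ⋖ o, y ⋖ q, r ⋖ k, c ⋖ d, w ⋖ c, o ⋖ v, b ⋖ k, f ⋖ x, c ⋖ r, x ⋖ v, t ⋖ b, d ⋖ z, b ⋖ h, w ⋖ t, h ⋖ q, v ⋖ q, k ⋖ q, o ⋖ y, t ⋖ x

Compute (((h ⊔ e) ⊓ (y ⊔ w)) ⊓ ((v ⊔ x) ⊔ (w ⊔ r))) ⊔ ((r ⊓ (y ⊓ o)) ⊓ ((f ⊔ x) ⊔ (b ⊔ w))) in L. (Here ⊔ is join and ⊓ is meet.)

f

h ∨ e = h
y ∨ w = y
h ∧ y = e
v ∨ x = v
w ∨ r = r
v ∨ r = v
e ∧ v = f
y ∧ o = o
r ∧ o = c
f ∨ x = x
b ∨ w = b
x ∨ b = h
c ∧ h = w
f ∨ w = f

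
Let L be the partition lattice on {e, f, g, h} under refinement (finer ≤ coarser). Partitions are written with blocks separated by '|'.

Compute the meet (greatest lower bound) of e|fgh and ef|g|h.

Common lower bounds of {e|fgh, ef|g|h}: e|f|g|h.
The greatest among these is e|f|g|h.

e|f|g|h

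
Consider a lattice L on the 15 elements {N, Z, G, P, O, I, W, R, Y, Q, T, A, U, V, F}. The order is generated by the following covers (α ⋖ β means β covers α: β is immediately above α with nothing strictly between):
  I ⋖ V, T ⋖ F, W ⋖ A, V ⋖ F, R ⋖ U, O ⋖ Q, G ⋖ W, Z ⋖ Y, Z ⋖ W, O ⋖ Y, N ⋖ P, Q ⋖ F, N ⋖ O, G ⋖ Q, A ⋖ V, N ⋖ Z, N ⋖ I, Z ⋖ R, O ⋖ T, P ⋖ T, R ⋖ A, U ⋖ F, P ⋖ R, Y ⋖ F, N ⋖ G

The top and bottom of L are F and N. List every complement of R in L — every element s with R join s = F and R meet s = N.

O, Q

Need s with R ∨ s = F and R ∧ s = N.
Checking each element gives: O, Q.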